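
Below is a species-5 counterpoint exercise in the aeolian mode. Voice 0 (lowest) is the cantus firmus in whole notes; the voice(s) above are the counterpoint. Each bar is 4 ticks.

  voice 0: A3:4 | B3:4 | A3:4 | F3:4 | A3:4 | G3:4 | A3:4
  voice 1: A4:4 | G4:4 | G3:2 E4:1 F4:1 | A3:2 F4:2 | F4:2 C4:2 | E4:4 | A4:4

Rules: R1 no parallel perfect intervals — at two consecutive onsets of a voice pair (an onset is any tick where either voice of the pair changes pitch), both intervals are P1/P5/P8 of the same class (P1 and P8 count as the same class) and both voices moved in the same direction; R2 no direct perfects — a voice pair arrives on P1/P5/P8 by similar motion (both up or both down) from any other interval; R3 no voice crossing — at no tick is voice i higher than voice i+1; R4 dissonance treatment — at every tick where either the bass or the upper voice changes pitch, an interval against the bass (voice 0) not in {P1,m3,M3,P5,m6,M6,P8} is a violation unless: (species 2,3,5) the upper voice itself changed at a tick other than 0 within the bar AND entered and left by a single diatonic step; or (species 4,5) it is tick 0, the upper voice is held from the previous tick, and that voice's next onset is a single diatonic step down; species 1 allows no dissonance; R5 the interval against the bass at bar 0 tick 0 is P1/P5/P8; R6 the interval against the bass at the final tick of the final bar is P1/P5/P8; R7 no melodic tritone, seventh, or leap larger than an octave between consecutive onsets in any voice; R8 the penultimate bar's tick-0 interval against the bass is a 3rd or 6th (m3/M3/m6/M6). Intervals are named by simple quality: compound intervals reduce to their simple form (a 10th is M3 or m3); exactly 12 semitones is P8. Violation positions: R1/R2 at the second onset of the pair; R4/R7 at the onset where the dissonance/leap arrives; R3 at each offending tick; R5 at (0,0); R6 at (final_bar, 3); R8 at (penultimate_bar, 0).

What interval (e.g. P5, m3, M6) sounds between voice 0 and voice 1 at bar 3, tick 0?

M3

voice 0=F3 voice 1=A3 -> M3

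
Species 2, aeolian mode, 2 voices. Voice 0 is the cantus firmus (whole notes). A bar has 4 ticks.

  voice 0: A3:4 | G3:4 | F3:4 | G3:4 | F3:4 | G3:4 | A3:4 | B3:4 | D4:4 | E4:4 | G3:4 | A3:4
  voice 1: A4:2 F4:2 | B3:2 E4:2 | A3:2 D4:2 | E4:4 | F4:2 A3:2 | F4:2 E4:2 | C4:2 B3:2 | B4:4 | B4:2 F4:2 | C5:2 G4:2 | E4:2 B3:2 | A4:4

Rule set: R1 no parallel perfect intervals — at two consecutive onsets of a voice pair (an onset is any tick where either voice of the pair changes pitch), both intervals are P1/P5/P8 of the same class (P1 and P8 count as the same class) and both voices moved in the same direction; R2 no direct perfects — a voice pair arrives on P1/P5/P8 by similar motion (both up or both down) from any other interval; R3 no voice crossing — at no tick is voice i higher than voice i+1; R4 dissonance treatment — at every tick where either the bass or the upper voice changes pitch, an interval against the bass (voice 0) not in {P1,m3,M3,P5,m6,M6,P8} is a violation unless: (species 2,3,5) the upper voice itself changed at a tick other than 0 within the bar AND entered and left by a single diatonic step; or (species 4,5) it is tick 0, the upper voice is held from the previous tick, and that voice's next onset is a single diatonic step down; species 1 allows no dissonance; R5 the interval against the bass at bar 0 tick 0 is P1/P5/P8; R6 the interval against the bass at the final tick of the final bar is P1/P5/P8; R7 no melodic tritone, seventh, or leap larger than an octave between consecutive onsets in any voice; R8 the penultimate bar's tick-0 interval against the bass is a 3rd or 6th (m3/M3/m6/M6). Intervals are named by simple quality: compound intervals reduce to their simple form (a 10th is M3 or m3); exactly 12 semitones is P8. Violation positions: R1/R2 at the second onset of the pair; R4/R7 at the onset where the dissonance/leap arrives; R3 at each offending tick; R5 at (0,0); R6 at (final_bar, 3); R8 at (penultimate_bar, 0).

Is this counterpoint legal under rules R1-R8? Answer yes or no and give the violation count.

bar 0: v0=A3 v1=A4 (P8)
bar 1: v0=G3 v1=B3 (M3)
bar 2: v0=F3 v1=A3 (M3)
bar 3: v0=G3 v1=E4 (M6)
bar 4: v0=F3 v1=F4 (P8)
bar 5: v0=G3 v1=F4 (m7)
bar 6: v0=A3 v1=C4 (m3)
bar 7: v0=B3 v1=B4 (P8)
bar 8: v0=D4 v1=B4 (M6)
bar 9: v0=E4 v1=C5 (m6)
bar 10: v0=G3 v1=E4 (M6)
bar 11: v0=A3 v1=A4 (P8)
  R7 @ bar1.0: F4->B3 leap 6st
  R4 @ bar5.0: G3/F4 m7 untreated
  R4 @ bar6.2: A3/B3 M2 untreated
  R2 @ bar7.0: A3/B3 M2 -> B3/B4 P8 similar
  R7 @ bar8.2: B4->F4 leap 6st
  R2 @ bar11.0: G3/B3 M3 -> A3/A4 P8 similar
  R7 @ bar11.0: B3->A4 leap 10st

No (7 violations)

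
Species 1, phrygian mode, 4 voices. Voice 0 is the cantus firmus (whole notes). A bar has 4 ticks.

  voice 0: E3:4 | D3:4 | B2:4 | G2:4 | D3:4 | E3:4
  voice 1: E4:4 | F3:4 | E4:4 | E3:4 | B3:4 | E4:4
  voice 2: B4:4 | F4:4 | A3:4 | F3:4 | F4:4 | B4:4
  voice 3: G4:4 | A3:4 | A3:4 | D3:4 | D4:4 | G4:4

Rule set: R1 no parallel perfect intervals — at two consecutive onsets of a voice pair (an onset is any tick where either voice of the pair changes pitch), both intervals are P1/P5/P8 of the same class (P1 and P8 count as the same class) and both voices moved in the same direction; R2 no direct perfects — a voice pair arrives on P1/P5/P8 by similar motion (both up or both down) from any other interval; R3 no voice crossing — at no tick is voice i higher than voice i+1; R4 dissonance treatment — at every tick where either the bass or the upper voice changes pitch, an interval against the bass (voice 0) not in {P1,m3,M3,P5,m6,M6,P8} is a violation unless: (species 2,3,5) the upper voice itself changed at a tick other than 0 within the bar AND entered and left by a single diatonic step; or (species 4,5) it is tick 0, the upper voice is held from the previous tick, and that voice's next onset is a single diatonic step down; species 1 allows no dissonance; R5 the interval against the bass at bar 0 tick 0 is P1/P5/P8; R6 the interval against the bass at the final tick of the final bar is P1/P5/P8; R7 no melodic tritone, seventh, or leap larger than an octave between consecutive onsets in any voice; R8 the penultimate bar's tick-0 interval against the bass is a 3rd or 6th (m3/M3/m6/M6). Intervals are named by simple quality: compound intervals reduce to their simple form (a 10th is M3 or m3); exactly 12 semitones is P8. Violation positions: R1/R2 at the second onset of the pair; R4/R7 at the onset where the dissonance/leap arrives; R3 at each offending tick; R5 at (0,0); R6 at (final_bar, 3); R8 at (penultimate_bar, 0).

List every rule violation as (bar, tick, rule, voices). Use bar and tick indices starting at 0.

(0, 0, R3, (2, 3))
(0, 0, R5, (0, 3))
(0, 1, R3, (2, 3))
(0, 2, R3, (2, 3))
(0, 3, R3, (2, 3))
(1, 0, R2, (0, 3))
(1, 0, R2, (1, 2))
(1, 0, R3, (2, 3))
(1, 0, R7, (1,))
(1, 0, R7, (2,))
(1, 0, R7, (3,))
(1, 1, R3, (2, 3))
(1, 2, R3, (2, 3))
(1, 3, R3, (2, 3))
(2, 0, R3, (1, 2))
(2, 0, R4, (0, 1))
(2, 0, R4, (0, 2))
(2, 0, R4, (0, 3))
(2, 0, R7, (1,))
(2, 1, R3, (1, 2))
(2, 2, R3, (1, 2))
(2, 3, R3, (1, 2))
(3, 0, R2, (0, 3))
(3, 0, R3, (2, 3))
(3, 0, R4, (0, 2))
(3, 1, R3, (2, 3))
(3, 2, R3, (2, 3))
(3, 3, R3, (2, 3))
(4, 0, R2, (0, 3))
(4, 0, R3, (2, 3))
(4, 0, R8, (0, 3))
(4, 1, R3, (2, 3))
(4, 2, R3, (2, 3))
(4, 3, R3, (2, 3))
(5, 0, R2, (0, 1))
(5, 0, R2, (0, 2))
(5, 0, R2, (1, 2))
(5, 0, R3, (2, 3))
(5, 0, R7, (2,))
(5, 1, R3, (2, 3))
(5, 2, R3, (2, 3))
(5, 3, R3, (2, 3))
(5, 3, R6, (0, 3))

bar 0: v0=E3 v1=E4 v2=B4 v3=G4 downbeat m3
bar 1: v0=D3 v1=F3 v2=F4 v3=A3 downbeat P5
bar 2: v0=B2 v1=E4 v2=A3 v3=A3 downbeat m7
bar 3: v0=G2 v1=E3 v2=F3 v3=D3 downbeat P5
bar 4: v0=D3 v1=B3 v2=F4 v3=D4 downbeat P8
bar 5: v0=E3 v1=E4 v2=B4 v3=G4 downbeat m3
  -> R3 @ bar 0 tick 0 v(2, 3): B4 above G4
  -> R5 @ bar 0 tick 0 v(0, 3): opens on m3
  -> R3 @ bar 0 tick 1 v(2, 3): B4 above G4
  -> R3 @ bar 0 tick 2 v(2, 3): B4 above G4
  -> R3 @ bar 0 tick 3 v(2, 3): B4 above G4
  -> R2 @ bar 1 tick 0 v(0, 3): E3/G4 m3 -> D3/A3 P5 similar
  -> R2 @ bar 1 tick 0 v(1, 2): E4/B4 P5 -> F3/F4 P8 similar
  -> R3 @ bar 1 tick 0 v(2, 3): F4 above A3
  -> R7 @ bar 1 tick 0 v(1,): E4->F3 leap 11st
  -> R7 @ bar 1 tick 0 v(2,): B4->F4 leap 6st
  -> R7 @ bar 1 tick 0 v(3,): G4->A3 leap 10st
  -> R3 @ bar 1 tick 1 v(2, 3): F4 above A3
  -> R3 @ bar 1 tick 2 v(2, 3): F4 above A3
  -> R3 @ bar 1 tick 3 v(2, 3): F4 above A3
  -> R3 @ bar 2 tick 0 v(1, 2): E4 above A3
  -> R4 @ bar 2 tick 0 v(0, 1): B2/E4 P4 untreated
  -> R4 @ bar 2 tick 0 v(0, 2): B2/A3 m7 untreated
  -> R4 @ bar 2 tick 0 v(0, 3): B2/A3 m7 untreated
  -> R7 @ bar 2 tick 0 v(1,): F3->E4 leap 11st
  -> R3 @ bar 2 tick 1 v(1, 2): E4 above A3
  -> R3 @ bar 2 tick 2 v(1, 2): E4 above A3
  -> R3 @ bar 2 tick 3 v(1, 2): E4 above A3
  -> R2 @ bar 3 tick 0 v(0, 3): B2/A3 m7 -> G2/D3 P5 similar
  -> R3 @ bar 3 tick 0 v(2, 3): F3 above D3
  -> R4 @ bar 3 tick 0 v(0, 2): G2/F3 m7 untreated
  -> R3 @ bar 3 tick 1 v(2, 3): F3 above D3
  -> R3 @ bar 3 tick 2 v(2, 3): F3 above D3
  -> R3 @ bar 3 tick 3 v(2, 3): F3 above D3
  -> R2 @ bar 4 tick 0 v(0, 3): G2/D3 P5 -> D3/D4 P8 similar
  -> R3 @ bar 4 tick 0 v(2, 3): F4 above D4
  -> R8 @ bar 4 tick 0 v(0, 3): penult P8 not 3rd/6th
  -> R3 @ bar 4 tick 1 v(2, 3): F4 above D4
  -> R3 @ bar 4 tick 2 v(2, 3): F4 above D4
  -> R3 @ bar 4 tick 3 v(2, 3): F4 above D4
  -> R2 @ bar 5 tick 0 v(0, 1): D3/B3 M6 -> E3/E4 P8 similar
  -> R2 @ bar 5 tick 0 v(0, 2): D3/F4 m3 -> E3/B4 P5 similar
  -> R2 @ bar 5 tick 0 v(1, 2): B3/F4 TT -> E4/B4 P5 similar
  -> R3 @ bar 5 tick 0 v(2, 3): B4 above G4
  -> R7 @ bar 5 tick 0 v(2,): F4->B4 leap 6st
  -> R3 @ bar 5 tick 1 v(2, 3): B4 above G4
  -> R3 @ bar 5 tick 2 v(2, 3): B4 above G4
  -> R3 @ bar 5 tick 3 v(2, 3): B4 above G4
  -> R6 @ bar 5 tick 3 v(0, 3): closes on m3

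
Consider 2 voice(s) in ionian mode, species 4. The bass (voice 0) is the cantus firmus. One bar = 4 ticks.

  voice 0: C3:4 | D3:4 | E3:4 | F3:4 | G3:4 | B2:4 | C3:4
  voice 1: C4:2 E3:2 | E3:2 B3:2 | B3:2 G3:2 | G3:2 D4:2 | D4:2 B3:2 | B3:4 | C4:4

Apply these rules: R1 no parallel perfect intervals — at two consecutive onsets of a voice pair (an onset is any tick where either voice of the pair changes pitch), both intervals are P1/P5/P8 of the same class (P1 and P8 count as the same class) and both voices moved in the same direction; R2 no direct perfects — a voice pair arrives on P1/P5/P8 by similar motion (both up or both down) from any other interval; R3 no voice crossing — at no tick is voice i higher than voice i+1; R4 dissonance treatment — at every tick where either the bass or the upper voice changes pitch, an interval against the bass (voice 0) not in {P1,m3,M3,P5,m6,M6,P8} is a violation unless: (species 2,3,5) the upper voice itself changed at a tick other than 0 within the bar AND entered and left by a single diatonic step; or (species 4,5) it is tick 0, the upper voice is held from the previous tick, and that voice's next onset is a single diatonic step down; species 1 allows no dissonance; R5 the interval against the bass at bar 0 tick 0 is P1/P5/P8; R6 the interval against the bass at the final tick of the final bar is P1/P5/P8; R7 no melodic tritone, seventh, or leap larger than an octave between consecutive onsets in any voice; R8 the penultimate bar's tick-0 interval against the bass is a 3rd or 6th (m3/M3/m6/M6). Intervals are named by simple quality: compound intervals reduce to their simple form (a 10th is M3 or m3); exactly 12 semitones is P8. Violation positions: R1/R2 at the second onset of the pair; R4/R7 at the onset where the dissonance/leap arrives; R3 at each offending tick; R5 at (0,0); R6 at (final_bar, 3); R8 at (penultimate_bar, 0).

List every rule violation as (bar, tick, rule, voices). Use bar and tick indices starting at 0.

(1, 0, R4, (0, 1))
(3, 0, R4, (0, 1))
(5, 0, R8, (0, 1))
(6, 0, R1, (0, 1))

bar 0: v0=C3 v1=C4 downbeat P8
bar 1: v0=D3 v1=E3 downbeat M2
bar 2: v0=E3 v1=B3 downbeat P5
bar 3: v0=F3 v1=G3 downbeat M2
bar 4: v0=G3 v1=D4 downbeat P5
bar 5: v0=B2 v1=B3 downbeat P8
bar 6: v0=C3 v1=C4 downbeat P8
  -> R4 @ bar 1 tick 0 v(0, 1): D3/E3 M2 untreated
  -> R4 @ bar 3 tick 0 v(0, 1): F3/G3 M2 untreated
  -> R8 @ bar 5 tick 0 v(0, 1): penult P8 not 3rd/6th
  -> R1 @ bar 6 tick 0 v(0, 1): B2/B3 P8 -> C3/C4 P8 similar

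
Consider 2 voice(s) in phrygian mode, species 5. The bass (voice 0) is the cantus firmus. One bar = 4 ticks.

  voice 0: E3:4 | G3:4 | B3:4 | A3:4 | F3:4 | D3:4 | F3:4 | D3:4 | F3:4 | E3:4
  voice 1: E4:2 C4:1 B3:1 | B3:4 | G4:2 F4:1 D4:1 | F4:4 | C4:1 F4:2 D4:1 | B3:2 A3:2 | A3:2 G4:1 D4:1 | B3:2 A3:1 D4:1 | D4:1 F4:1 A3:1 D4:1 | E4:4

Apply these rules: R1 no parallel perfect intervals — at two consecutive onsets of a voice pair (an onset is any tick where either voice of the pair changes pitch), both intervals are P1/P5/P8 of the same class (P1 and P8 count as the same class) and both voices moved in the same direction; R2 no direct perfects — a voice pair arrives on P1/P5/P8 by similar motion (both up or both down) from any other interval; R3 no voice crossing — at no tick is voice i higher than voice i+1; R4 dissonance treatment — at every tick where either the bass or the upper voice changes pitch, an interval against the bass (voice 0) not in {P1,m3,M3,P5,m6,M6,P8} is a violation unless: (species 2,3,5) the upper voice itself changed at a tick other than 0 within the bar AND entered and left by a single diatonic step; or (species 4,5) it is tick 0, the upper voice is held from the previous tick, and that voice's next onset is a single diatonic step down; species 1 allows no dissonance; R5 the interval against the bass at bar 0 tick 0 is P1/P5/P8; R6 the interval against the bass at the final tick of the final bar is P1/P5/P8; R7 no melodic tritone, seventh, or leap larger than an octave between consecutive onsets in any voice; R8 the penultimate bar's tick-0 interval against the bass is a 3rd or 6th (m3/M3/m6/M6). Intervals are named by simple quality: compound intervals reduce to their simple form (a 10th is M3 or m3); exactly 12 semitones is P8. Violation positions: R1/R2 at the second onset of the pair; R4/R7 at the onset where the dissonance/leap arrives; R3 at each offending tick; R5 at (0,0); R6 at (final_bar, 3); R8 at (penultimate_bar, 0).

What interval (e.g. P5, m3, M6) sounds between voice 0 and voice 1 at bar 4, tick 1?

voice 0=F3 voice 1=F4 -> P8

P8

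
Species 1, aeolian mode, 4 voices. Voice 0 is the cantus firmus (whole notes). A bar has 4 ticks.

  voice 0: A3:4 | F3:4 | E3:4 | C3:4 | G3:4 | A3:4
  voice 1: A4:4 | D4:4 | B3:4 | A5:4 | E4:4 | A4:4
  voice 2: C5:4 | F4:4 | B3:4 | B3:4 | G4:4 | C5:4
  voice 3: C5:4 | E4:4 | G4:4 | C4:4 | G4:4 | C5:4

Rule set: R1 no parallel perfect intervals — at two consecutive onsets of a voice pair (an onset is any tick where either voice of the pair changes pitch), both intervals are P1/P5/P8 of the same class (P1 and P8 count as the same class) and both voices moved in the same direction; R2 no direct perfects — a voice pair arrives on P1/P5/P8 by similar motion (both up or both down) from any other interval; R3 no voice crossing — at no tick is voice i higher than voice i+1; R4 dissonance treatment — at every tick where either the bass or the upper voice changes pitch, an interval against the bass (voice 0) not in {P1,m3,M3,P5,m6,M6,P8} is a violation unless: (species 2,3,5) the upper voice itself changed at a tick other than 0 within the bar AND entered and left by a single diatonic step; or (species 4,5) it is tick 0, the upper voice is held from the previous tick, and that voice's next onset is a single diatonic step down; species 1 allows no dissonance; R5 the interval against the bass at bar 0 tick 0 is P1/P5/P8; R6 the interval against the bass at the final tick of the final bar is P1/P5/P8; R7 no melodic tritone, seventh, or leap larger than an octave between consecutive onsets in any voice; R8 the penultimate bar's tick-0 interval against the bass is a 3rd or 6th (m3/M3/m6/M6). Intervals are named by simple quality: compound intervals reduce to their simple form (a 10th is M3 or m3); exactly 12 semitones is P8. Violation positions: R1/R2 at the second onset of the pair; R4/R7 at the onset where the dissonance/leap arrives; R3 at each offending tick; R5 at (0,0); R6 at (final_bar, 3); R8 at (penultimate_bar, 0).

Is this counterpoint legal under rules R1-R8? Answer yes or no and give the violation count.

No (29 violations)

bar 0: v0=A3 v1=A4 v2=C5 v3=C5 (m3)
bar 1: v0=F3 v1=D4 v2=F4 v3=E4 (M7)
bar 2: v0=E3 v1=B3 v2=B3 v3=G4 (m3)
bar 3: v0=C3 v1=A5 v2=B3 v3=C4 (P8)
bar 4: v0=G3 v1=E4 v2=G4 v3=G4 (P8)
bar 5: v0=A3 v1=A4 v2=C5 v3=C5 (m3)
  R5 @ bar0.0: opens on m3
  R5 @ bar0.0: opens on m3
  R2 @ bar1.0: A3/C5 m3 -> F3/F4 P8 similar
  R3 @ bar1.0: F4 above E4
  R4 @ bar1.0: F3/E4 M7 untreated
  R3 @ bar1.1: F4 above E4
  R3 @ bar1.2: F4 above E4
  R3 @ bar1.3: F4 above E4
  R2 @ bar2.0: F3/D4 M6 -> E3/B3 P5 similar
  R2 @ bar2.0: F3/F4 P8 -> E3/B3 P5 similar
  R2 @ bar2.0: D4/F4 m3 -> B3/B3 P1 similar
  R7 @ bar2.0: F4->B3 leap 6st
  R2 @ bar3.0: E3/G4 m3 -> C3/C4 P8 similar
  R3 @ bar3.0: A5 above B3
  R4 @ bar3.0: C3/B3 M7 untreated
  R7 @ bar3.0: B3->A5 leap 22st
  R3 @ bar3.1: A5 above B3
  R3 @ bar3.2: A5 above B3
  R3 @ bar3.3: A5 above B3
  R1 @ bar4.0: C3/C4 P8 -> G3/G4 P8 similar
  R2 @ bar4.0: C3/B3 M7 -> G3/G4 P8 similar
  R2 @ bar4.0: B3/C4 m2 -> G4/G4 P1 similar
  R7 @ bar4.0: A5->E4 leap 17st
  R8 @ bar4.0: penult P8 not 3rd/6th
  R8 @ bar4.0: penult P8 not 3rd/6th
  R1 @ bar5.0: G4/G4 P1 -> C5/C5 P1 similar
  R2 @ bar5.0: G3/E4 M6 -> A3/A4 P8 similar
  R6 @ bar5.3: closes on m3
  R6 @ bar5.3: closes on m3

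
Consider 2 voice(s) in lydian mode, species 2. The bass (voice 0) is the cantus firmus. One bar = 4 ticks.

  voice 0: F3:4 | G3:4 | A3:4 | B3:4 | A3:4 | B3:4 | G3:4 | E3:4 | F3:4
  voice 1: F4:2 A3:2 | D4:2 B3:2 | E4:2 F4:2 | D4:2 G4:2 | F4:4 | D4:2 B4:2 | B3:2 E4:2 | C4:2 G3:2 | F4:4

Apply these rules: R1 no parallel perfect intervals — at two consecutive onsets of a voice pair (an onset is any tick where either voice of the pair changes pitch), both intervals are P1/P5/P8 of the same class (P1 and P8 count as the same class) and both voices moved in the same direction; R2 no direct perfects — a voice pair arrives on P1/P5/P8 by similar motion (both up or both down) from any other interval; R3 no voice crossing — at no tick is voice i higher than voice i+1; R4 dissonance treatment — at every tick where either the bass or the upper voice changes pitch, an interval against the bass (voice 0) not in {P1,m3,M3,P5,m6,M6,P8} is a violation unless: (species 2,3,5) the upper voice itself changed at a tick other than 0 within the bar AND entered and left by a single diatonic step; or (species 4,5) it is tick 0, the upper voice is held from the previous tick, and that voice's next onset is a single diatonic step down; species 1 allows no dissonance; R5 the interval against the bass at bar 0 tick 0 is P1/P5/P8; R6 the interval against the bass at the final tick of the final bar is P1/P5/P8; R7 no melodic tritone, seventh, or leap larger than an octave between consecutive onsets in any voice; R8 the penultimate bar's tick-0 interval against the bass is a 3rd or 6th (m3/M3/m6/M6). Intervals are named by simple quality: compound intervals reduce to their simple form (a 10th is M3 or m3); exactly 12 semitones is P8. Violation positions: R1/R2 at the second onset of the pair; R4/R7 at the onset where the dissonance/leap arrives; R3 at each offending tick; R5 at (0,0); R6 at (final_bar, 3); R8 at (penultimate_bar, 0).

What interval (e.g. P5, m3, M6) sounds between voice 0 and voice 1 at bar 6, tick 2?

M6

voice 0=G3 voice 1=E4 -> M6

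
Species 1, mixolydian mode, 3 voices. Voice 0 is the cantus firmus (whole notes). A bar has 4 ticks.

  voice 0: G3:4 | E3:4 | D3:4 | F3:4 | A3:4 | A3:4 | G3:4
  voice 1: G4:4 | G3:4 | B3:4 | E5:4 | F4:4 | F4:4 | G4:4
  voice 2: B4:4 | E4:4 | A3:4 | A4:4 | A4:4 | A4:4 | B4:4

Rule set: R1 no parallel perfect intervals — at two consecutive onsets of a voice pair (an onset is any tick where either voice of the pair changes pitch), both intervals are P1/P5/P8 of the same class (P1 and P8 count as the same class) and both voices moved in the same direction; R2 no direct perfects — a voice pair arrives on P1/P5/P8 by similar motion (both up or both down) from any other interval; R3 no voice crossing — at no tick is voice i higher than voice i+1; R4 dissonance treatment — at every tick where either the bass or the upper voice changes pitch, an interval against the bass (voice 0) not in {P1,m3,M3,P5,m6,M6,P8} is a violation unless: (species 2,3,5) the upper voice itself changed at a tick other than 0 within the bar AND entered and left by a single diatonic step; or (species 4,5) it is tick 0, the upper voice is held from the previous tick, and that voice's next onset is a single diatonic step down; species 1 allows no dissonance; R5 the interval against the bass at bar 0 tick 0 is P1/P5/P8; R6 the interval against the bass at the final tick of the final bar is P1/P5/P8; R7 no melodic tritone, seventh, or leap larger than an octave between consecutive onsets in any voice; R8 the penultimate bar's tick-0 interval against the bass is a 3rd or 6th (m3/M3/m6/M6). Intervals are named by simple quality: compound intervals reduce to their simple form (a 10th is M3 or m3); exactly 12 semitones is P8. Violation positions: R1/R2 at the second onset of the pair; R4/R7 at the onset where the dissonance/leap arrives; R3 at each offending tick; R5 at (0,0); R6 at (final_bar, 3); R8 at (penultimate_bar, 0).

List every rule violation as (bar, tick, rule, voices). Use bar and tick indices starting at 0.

bar 0: v0=G3 v1=G4 v2=B4 downbeat M3
bar 1: v0=E3 v1=G3 v2=E4 downbeat P8
bar 2: v0=D3 v1=B3 v2=A3 downbeat P5
bar 3: v0=F3 v1=E5 v2=A4 downbeat M3
bar 4: v0=A3 v1=F4 v2=A4 downbeat P8
bar 5: v0=A3 v1=F4 v2=A4 downbeat P8
bar 6: v0=G3 v1=G4 v2=B4 downbeat M3
  -> R5 @ bar 0 tick 0 v(0, 2): opens on M3
  -> R2 @ bar 1 tick 0 v(0, 2): G3/B4 M3 -> E3/E4 P8 similar
  -> R2 @ bar 2 tick 0 v(0, 2): E3/E4 P8 -> D3/A3 P5 similar
  -> R3 @ bar 2 tick 0 v(1, 2): B3 above A3
  -> R3 @ bar 2 tick 1 v(1, 2): B3 above A3
  -> R3 @ bar 2 tick 2 v(1, 2): B3 above A3
  -> R3 @ bar 2 tick 3 v(1, 2): B3 above A3
  -> R2 @ bar 3 tick 0 v(1, 2): B3/A3 M2 -> E5/A4 P5 similar
  -> R3 @ bar 3 tick 0 v(1, 2): E5 above A4
  -> R4 @ bar 3 tick 0 v(0, 1): F3/E5 M7 untreated
  -> R7 @ bar 3 tick 0 v(1,): B3->E5 leap 17st
  -> R3 @ bar 3 tick 1 v(1, 2): E5 above A4
  -> R3 @ bar 3 tick 2 v(1, 2): E5 above A4
  -> R3 @ bar 3 tick 3 v(1, 2): E5 above A4
  -> R7 @ bar 4 tick 0 v(1,): E5->F4 leap 11st
  -> R8 @ bar 5 tick 0 v(0, 2): penult P8 not 3rd/6th
  -> R6 @ bar 6 tick 3 v(0, 2): closes on M3

(0, 0, R5, (0, 2))
(1, 0, R2, (0, 2))
(2, 0, R2, (0, 2))
(2, 0, R3, (1, 2))
(2, 1, R3, (1, 2))
(2, 2, R3, (1, 2))
(2, 3, R3, (1, 2))
(3, 0, R2, (1, 2))
(3, 0, R3, (1, 2))
(3, 0, R4, (0, 1))
(3, 0, R7, (1,))
(3, 1, R3, (1, 2))
(3, 2, R3, (1, 2))
(3, 3, R3, (1, 2))
(4, 0, R7, (1,))
(5, 0, R8, (0, 2))
(6, 3, R6, (0, 2))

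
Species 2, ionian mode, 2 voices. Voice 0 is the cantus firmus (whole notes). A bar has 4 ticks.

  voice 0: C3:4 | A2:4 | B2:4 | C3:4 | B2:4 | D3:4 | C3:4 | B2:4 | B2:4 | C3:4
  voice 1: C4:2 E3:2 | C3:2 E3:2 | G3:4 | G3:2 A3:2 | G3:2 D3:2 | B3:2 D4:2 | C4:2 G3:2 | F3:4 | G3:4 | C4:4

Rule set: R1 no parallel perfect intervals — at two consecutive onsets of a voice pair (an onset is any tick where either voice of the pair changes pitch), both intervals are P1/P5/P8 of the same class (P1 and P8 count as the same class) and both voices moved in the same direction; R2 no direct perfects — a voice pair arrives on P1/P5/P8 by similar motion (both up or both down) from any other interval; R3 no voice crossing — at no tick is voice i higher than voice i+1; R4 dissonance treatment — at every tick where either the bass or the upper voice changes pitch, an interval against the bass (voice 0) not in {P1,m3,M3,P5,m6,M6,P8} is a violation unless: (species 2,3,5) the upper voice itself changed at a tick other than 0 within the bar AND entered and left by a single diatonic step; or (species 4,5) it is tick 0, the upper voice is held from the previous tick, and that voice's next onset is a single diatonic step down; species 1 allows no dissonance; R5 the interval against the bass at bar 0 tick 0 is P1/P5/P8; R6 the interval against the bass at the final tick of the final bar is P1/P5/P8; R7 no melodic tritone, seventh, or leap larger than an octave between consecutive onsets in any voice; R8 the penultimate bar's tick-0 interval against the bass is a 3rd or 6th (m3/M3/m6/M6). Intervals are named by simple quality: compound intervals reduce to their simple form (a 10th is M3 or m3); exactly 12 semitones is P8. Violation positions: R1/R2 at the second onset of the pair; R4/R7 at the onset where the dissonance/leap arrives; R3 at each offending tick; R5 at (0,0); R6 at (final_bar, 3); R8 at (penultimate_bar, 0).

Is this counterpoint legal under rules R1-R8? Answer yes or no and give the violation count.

bar 0: v0=C3 v1=C4 (P8)
bar 1: v0=A2 v1=C3 (m3)
bar 2: v0=B2 v1=G3 (m6)
bar 3: v0=C3 v1=G3 (P5)
bar 4: v0=B2 v1=G3 (m6)
bar 5: v0=D3 v1=B3 (M6)
bar 6: v0=C3 v1=C4 (P8)
bar 7: v0=B2 v1=F3 (TT)
bar 8: v0=B2 v1=G3 (m6)
bar 9: v0=C3 v1=C4 (P8)
  R1 @ bar6.0: D3/D4 P8 -> C3/C4 P8 similar
  R4 @ bar7.0: B2/F3 TT untreated
  R2 @ bar9.0: B2/G3 m6 -> C3/C4 P8 similar

No (3 violations)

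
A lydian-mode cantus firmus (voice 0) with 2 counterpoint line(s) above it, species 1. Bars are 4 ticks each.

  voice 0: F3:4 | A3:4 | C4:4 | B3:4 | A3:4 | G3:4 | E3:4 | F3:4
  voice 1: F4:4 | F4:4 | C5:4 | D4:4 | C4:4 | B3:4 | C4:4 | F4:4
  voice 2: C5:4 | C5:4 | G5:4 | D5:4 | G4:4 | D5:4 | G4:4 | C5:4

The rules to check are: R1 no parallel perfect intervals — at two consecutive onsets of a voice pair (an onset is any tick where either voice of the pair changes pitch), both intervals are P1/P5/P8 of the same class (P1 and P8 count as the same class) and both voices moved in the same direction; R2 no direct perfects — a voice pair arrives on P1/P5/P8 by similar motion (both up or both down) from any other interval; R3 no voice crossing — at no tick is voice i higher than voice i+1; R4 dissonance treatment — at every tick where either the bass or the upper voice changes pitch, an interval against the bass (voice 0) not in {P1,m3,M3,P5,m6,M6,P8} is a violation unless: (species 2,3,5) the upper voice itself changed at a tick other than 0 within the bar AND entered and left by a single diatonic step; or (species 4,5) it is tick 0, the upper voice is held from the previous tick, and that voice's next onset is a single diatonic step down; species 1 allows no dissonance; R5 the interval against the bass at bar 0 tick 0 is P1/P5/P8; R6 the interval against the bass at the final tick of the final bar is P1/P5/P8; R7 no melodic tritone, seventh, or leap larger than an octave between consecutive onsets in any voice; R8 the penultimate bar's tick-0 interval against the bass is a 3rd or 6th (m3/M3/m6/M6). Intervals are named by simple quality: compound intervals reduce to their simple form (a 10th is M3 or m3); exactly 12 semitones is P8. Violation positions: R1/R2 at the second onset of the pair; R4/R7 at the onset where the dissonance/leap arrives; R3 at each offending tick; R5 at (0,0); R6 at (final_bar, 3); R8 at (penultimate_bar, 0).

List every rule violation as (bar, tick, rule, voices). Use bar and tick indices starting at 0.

bar 0: v0=F3 v1=F4 v2=C5 downbeat P5
bar 1: v0=A3 v1=F4 v2=C5 downbeat m3
bar 2: v0=C4 v1=C5 v2=G5 downbeat P5
bar 3: v0=B3 v1=D4 v2=D5 downbeat m3
bar 4: v0=A3 v1=C4 v2=G4 downbeat m7
bar 5: v0=G3 v1=B3 v2=D5 downbeat P5
bar 6: v0=E3 v1=C4 v2=G4 downbeat m3
bar 7: v0=F3 v1=F4 v2=C5 downbeat P5
  -> R1 @ bar 2 tick 0 v(1, 2): F4/C5 P5 -> C5/G5 P5 similar
  -> R2 @ bar 2 tick 0 v(0, 1): A3/F4 m6 -> C4/C5 P8 similar
  -> R2 @ bar 2 tick 0 v(0, 2): A3/C5 m3 -> C4/G5 P5 similar
  -> R2 @ bar 3 tick 0 v(1, 2): C5/G5 P5 -> D4/D5 P8 similar
  -> R7 @ bar 3 tick 0 v(1,): C5->D4 leap 10st
  -> R2 @ bar 4 tick 0 v(1, 2): D4/D5 P8 -> C4/G4 P5 similar
  -> R4 @ bar 4 tick 0 v(0, 2): A3/G4 m7 untreated
  -> R1 @ bar 7 tick 0 v(1, 2): C4/G4 P5 -> F4/C5 P5 similar
  -> R2 @ bar 7 tick 0 v(0, 1): E3/C4 m6 -> F3/F4 P8 similar
  -> R2 @ bar 7 tick 0 v(0, 2): E3/G4 m3 -> F3/C5 P5 similar

(2, 0, R1, (1, 2))
(2, 0, R2, (0, 1))
(2, 0, R2, (0, 2))
(3, 0, R2, (1, 2))
(3, 0, R7, (1,))
(4, 0, R2, (1, 2))
(4, 0, R4, (0, 2))
(7, 0, R1, (1, 2))
(7, 0, R2, (0, 1))
(7, 0, R2, (0, 2))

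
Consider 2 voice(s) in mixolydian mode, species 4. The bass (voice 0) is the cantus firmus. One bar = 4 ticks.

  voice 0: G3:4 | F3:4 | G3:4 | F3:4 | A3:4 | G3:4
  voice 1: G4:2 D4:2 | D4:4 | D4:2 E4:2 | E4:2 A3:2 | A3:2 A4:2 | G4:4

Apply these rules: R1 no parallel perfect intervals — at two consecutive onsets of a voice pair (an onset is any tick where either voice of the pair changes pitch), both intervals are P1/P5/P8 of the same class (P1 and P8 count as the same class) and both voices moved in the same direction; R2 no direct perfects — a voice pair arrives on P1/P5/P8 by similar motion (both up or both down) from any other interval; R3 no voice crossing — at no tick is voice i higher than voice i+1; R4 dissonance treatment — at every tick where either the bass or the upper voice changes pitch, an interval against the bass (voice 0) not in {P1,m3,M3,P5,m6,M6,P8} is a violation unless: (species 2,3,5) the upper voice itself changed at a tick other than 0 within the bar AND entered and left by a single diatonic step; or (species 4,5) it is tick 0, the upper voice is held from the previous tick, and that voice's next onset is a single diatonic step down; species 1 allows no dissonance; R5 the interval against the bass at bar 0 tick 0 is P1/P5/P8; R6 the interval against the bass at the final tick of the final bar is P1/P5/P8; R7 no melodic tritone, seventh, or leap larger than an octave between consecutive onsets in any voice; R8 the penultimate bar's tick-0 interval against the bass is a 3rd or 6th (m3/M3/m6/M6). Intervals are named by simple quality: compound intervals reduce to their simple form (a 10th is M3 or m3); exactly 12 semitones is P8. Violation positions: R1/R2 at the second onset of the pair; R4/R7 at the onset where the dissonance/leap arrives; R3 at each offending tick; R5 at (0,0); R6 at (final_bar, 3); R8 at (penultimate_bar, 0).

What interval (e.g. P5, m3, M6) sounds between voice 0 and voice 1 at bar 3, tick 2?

voice 0=F3 voice 1=A3 -> M3

M3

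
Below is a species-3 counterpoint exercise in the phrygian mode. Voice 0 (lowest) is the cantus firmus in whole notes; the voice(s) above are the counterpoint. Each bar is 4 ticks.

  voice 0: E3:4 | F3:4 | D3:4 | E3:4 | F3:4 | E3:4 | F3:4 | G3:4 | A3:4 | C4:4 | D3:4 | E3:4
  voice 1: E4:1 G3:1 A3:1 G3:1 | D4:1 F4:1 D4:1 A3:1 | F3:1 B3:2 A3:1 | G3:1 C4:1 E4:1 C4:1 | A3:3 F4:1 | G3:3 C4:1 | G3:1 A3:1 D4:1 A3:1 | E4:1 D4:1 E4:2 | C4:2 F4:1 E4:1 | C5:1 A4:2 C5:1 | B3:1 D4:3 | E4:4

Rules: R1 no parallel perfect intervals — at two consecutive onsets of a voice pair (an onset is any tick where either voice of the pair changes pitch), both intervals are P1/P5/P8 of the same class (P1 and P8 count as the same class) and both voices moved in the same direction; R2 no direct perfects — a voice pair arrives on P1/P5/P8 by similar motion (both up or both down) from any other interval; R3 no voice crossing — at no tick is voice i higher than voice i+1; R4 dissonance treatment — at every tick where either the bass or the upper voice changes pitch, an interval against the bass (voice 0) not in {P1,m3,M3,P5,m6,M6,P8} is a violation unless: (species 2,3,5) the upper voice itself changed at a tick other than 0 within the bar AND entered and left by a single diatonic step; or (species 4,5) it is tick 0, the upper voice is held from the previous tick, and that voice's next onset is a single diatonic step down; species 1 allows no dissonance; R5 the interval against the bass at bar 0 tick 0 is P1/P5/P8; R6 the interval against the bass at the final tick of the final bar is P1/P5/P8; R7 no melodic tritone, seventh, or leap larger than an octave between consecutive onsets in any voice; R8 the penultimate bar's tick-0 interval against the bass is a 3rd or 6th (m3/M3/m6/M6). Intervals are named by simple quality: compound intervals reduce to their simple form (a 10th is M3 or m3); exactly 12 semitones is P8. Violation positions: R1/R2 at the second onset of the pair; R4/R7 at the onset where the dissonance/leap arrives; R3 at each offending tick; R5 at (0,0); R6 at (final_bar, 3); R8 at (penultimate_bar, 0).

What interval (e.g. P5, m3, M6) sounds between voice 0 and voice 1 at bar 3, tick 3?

m6

voice 0=E3 voice 1=C4 -> m6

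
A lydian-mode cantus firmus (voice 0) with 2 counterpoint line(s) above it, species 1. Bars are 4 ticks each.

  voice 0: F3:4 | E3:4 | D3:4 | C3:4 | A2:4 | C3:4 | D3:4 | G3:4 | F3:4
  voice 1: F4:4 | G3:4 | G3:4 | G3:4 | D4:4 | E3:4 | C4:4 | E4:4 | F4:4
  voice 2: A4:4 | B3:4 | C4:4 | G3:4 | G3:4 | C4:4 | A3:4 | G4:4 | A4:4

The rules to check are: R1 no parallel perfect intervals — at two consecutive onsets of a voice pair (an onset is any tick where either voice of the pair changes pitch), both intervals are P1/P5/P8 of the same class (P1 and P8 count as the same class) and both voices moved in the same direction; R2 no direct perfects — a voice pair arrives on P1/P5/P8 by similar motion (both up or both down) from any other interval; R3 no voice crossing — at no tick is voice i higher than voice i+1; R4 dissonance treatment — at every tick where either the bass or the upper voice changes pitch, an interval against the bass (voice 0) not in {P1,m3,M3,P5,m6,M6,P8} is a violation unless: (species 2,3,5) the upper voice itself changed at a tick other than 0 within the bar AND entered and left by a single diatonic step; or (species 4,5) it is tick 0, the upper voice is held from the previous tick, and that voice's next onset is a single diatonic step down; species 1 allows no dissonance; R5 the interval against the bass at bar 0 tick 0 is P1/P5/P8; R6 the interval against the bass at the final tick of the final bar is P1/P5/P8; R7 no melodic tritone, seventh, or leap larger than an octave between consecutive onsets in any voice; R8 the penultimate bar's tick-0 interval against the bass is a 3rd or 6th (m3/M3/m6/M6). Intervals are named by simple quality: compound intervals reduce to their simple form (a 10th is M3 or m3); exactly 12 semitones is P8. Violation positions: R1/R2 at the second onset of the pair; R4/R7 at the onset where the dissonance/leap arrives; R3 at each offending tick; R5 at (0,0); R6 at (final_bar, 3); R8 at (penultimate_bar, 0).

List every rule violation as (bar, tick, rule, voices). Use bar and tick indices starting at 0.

bar 0: v0=F3 v1=F4 v2=A4 downbeat M3
bar 1: v0=E3 v1=G3 v2=B3 downbeat P5
bar 2: v0=D3 v1=G3 v2=C4 downbeat m7
bar 3: v0=C3 v1=G3 v2=G3 downbeat P5
bar 4: v0=A2 v1=D4 v2=G3 downbeat m7
bar 5: v0=C3 v1=E3 v2=C4 downbeat P8
bar 6: v0=D3 v1=C4 v2=A3 downbeat P5
bar 7: v0=G3 v1=E4 v2=G4 downbeat P8
bar 8: v0=F3 v1=F4 v2=A4 downbeat M3
  -> R5 @ bar 0 tick 0 v(0, 2): opens on M3
  -> R2 @ bar 1 tick 0 v(0, 2): F3/A4 M3 -> E3/B3 P5 similar
  -> R7 @ bar 1 tick 0 v(1,): F4->G3 leap 10st
  -> R7 @ bar 1 tick 0 v(2,): A4->B3 leap 10st
  -> R4 @ bar 2 tick 0 v(0, 1): D3/G3 P4 untreated
  -> R4 @ bar 2 tick 0 v(0, 2): D3/C4 m7 untreated
  -> R2 @ bar 3 tick 0 v(0, 2): D3/C4 m7 -> C3/G3 P5 similar
  -> R3 @ bar 4 tick 0 v(1, 2): D4 above G3
  -> R4 @ bar 4 tick 0 v(0, 1): A2/D4 P4 untreated
  -> R4 @ bar 4 tick 0 v(0, 2): A2/G3 m7 untreated
  -> R3 @ bar 4 tick 1 v(1, 2): D4 above G3
  -> R3 @ bar 4 tick 2 v(1, 2): D4 above G3
  -> R3 @ bar 4 tick 3 v(1, 2): D4 above G3
  -> R2 @ bar 5 tick 0 v(0, 2): A2/G3 m7 -> C3/C4 P8 similar
  -> R7 @ bar 5 tick 0 v(1,): D4->E3 leap 10st
  -> R3 @ bar 6 tick 0 v(1, 2): C4 above A3
  -> R4 @ bar 6 tick 0 v(0, 1): D3/C4 m7 untreated
  -> R3 @ bar 6 tick 1 v(1, 2): C4 above A3
  -> R3 @ bar 6 tick 2 v(1, 2): C4 above A3
  -> R3 @ bar 6 tick 3 v(1, 2): C4 above A3
  -> R2 @ bar 7 tick 0 v(0, 2): D3/A3 P5 -> G3/G4 P8 similar
  -> R7 @ bar 7 tick 0 v(2,): A3->G4 leap 10st
  -> R8 @ bar 7 tick 0 v(0, 2): penult P8 not 3rd/6th
  -> R6 @ bar 8 tick 3 v(0, 2): closes on M3

(0, 0, R5, (0, 2))
(1, 0, R2, (0, 2))
(1, 0, R7, (1,))
(1, 0, R7, (2,))
(2, 0, R4, (0, 1))
(2, 0, R4, (0, 2))
(3, 0, R2, (0, 2))
(4, 0, R3, (1, 2))
(4, 0, R4, (0, 1))
(4, 0, R4, (0, 2))
(4, 1, R3, (1, 2))
(4, 2, R3, (1, 2))
(4, 3, R3, (1, 2))
(5, 0, R2, (0, 2))
(5, 0, R7, (1,))
(6, 0, R3, (1, 2))
(6, 0, R4, (0, 1))
(6, 1, R3, (1, 2))
(6, 2, R3, (1, 2))
(6, 3, R3, (1, 2))
(7, 0, R2, (0, 2))
(7, 0, R7, (2,))
(7, 0, R8, (0, 2))
(8, 3, R6, (0, 2))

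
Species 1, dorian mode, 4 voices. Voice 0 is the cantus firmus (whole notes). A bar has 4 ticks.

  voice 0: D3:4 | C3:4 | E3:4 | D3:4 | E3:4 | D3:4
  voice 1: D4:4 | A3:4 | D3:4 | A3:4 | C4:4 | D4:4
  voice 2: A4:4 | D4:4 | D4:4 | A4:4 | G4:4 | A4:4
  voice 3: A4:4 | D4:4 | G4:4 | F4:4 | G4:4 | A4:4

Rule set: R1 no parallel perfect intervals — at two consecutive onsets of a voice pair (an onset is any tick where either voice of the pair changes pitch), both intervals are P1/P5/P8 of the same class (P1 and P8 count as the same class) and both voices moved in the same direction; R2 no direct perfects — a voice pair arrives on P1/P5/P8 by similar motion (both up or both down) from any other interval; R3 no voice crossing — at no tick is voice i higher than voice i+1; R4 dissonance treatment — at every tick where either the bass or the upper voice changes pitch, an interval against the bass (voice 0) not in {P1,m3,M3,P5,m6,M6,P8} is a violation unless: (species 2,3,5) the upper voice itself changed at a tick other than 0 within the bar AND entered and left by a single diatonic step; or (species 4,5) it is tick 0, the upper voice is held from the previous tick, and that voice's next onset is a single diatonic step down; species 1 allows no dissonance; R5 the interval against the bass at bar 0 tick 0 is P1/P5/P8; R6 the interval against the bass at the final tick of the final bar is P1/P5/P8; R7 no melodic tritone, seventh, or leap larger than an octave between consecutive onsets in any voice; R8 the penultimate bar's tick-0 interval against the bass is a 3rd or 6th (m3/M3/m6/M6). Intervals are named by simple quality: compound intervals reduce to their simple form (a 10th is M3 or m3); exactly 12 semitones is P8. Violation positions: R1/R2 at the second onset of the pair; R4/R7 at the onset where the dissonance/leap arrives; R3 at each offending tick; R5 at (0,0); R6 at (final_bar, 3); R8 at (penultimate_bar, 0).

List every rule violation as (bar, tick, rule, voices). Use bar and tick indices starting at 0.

(1, 0, R1, (2, 3))
(1, 0, R4, (0, 2))
(1, 0, R4, (0, 3))
(2, 0, R3, (0, 1))
(2, 0, R4, (0, 1))
(2, 0, R4, (0, 2))
(2, 1, R3, (0, 1))
(2, 2, R3, (0, 1))
(2, 3, R3, (0, 1))
(3, 0, R1, (1, 2))
(3, 0, R3, (2, 3))
(3, 1, R3, (2, 3))
(3, 2, R3, (2, 3))
(3, 3, R3, (2, 3))
(4, 0, R2, (1, 3))
(5, 0, R1, (1, 2))
(5, 0, R1, (1, 3))
(5, 0, R1, (2, 3))

bar 0: v0=D3 v1=D4 v2=A4 v3=A4 downbeat P5
bar 1: v0=C3 v1=A3 v2=D4 v3=D4 downbeat M2
bar 2: v0=E3 v1=D3 v2=D4 v3=G4 downbeat m3
bar 3: v0=D3 v1=A3 v2=A4 v3=F4 downbeat m3
bar 4: v0=E3 v1=C4 v2=G4 v3=G4 downbeat m3
bar 5: v0=D3 v1=D4 v2=A4 v3=A4 downbeat P5
  -> R1 @ bar 1 tick 0 v(2, 3): A4/A4 P1 -> D4/D4 P1 similar
  -> R4 @ bar 1 tick 0 v(0, 2): C3/D4 M2 untreated
  -> R4 @ bar 1 tick 0 v(0, 3): C3/D4 M2 untreated
  -> R3 @ bar 2 tick 0 v(0, 1): E3 above D3
  -> R4 @ bar 2 tick 0 v(0, 1): E3/D3 M2 untreated
  -> R4 @ bar 2 tick 0 v(0, 2): E3/D4 m7 untreated
  -> R3 @ bar 2 tick 1 v(0, 1): E3 above D3
  -> R3 @ bar 2 tick 2 v(0, 1): E3 above D3
  -> R3 @ bar 2 tick 3 v(0, 1): E3 above D3
  -> R1 @ bar 3 tick 0 v(1, 2): D3/D4 P8 -> A3/A4 P8 similar
  -> R3 @ bar 3 tick 0 v(2, 3): A4 above F4
  -> R3 @ bar 3 tick 1 v(2, 3): A4 above F4
  -> R3 @ bar 3 tick 2 v(2, 3): A4 above F4
  -> R3 @ bar 3 tick 3 v(2, 3): A4 above F4
  -> R2 @ bar 4 tick 0 v(1, 3): A3/F4 m6 -> C4/G4 P5 similar
  -> R1 @ bar 5 tick 0 v(1, 2): C4/G4 P5 -> D4/A4 P5 similar
  -> R1 @ bar 5 tick 0 v(1, 3): C4/G4 P5 -> D4/A4 P5 similar
  -> R1 @ bar 5 tick 0 v(2, 3): G4/G4 P1 -> A4/A4 P1 similar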